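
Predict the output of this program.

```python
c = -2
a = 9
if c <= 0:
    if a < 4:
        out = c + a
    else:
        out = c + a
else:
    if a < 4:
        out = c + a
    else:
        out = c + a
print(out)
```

7

c=-2, a=9
c <= 0 is True; a < 4 is False
→ out = c + a = 7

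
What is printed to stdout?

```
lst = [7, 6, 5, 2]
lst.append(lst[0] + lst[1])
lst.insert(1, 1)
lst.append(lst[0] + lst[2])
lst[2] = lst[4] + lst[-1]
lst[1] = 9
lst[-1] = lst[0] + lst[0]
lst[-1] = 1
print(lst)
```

[7, 9, 15, 5, 2, 13, 1]

append lst[0]+lst[1] = 7+6 = 13 → [7, 6, 5, 2, 13]
insert 1 at 1 → [7, 1, 6, 5, 2, 13]
append lst[0]+lst[2] = 7+6 = 13 → [7, 1, 6, 5, 2, 13, 13]
lst[2] = lst[4]+lst[-1] = 2+13 = 15 → [7, 1, 15, 5, 2, 13, 13]
lst[1] = 9 → [7, 9, 15, 5, 2, 13, 13]
lst[-1] = lst[0]+lst[0] = 7+7 = 14 → [7, 9, 15, 5, 2, 13, 14]
lst[-1] = 1 → [7, 9, 15, 5, 2, 13, 1]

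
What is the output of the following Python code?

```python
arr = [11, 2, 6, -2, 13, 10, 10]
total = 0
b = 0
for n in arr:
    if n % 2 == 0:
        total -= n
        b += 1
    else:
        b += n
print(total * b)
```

-754

n=11: not even; b=11
n=2: even, total = 0-2 = -2; b=12
n=6: even, total = (-2)-6 = -8; b=13
n=-2: even, total = (-8)-(-2) = -6; b=14
n=13: not even; b=27
n=10: even, total = (-6)-10 = -16; b=28
n=10: even, total = (-16)-10 = -26; b=29
total*b = (-26)*29 = -754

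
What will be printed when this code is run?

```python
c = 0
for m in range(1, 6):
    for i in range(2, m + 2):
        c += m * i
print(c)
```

m=1,i=2: c = 0+2 = 2
m=2,i=2: c = 2+4 = 6
m=2,i=3: c = 6+6 = 12
m=3,i=2: c = 12+6 = 18
m=3,i=3: c = 18+9 = 27
m=3,i=4: c = 27+12 = 39
m=4,i=2: c = 39+8 = 47
m=4,i=3: c = 47+12 = 59
m=4,i=4: c = 59+16 = 75
m=4,i=5: c = 75+20 = 95
m=5,i=2: c = 95+10 = 105
m=5,i=3: c = 105+15 = 120
m=5,i=4: c = 120+20 = 140
m=5,i=5: c = 140+25 = 165
m=5,i=6: c = 165+30 = 195

195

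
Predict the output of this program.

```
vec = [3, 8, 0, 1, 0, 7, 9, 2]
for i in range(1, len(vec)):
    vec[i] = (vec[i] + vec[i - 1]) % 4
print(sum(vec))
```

14

i=1: vec[1] = (8+3)%4 = 3 → [3, 3, 0, 1, 0, 7, 9, 2]
i=2: vec[2] = (0+3)%4 = 3 → [3, 3, 3, 1, 0, 7, 9, 2]
i=3: vec[3] = (1+3)%4 = 0 → [3, 3, 3, 0, 0, 7, 9, 2]
i=4: vec[4] = (0+0)%4 = 0 → [3, 3, 3, 0, 0, 7, 9, 2]
i=5: vec[5] = (7+0)%4 = 3 → [3, 3, 3, 0, 0, 3, 9, 2]
i=6: vec[6] = (9+3)%4 = 0 → [3, 3, 3, 0, 0, 3, 0, 2]
i=7: vec[7] = (2+0)%4 = 2 → [3, 3, 3, 0, 0, 3, 0, 2]
sum = 14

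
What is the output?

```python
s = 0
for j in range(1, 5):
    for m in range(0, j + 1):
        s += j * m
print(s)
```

65

j=1,m=0: s = 0+0 = 0
j=1,m=1: s = 0+1 = 1
j=2,m=0: s = 1+0 = 1
j=2,m=1: s = 1+2 = 3
j=2,m=2: s = 3+4 = 7
j=3,m=0: s = 7+0 = 7
j=3,m=1: s = 7+3 = 10
j=3,m=2: s = 10+6 = 16
j=3,m=3: s = 16+9 = 25
j=4,m=0: s = 25+0 = 25
j=4,m=1: s = 25+4 = 29
j=4,m=2: s = 29+8 = 37
j=4,m=3: s = 37+12 = 49
j=4,m=4: s = 49+16 = 65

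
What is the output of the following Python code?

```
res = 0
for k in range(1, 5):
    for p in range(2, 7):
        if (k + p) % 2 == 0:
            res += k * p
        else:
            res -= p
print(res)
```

k=1,p=2: odd sum, res = 0-2 = -2
k=1,p=3: even sum, res = (-2)+3 = 1
k=1,p=4: odd sum, res = 1-4 = -3
k=1,p=5: even sum, res = (-3)+5 = 2
k=1,p=6: odd sum, res = 2-6 = -4
k=2,p=2: even sum, res = (-4)+4 = 0
k=2,p=3: odd sum, res = 0-3 = -3
k=2,p=4: even sum, res = (-3)+8 = 5
k=2,p=5: odd sum, res = 5-5 = 0
k=2,p=6: even sum, res = 0+12 = 12
k=3,p=2: odd sum, res = 12-2 = 10
k=3,p=3: even sum, res = 10+9 = 19
k=3,p=4: odd sum, res = 19-4 = 15
k=3,p=5: even sum, res = 15+15 = 30
k=3,p=6: odd sum, res = 30-6 = 24
k=4,p=2: even sum, res = 24+8 = 32
k=4,p=3: odd sum, res = 32-3 = 29
k=4,p=4: even sum, res = 29+16 = 45
k=4,p=5: odd sum, res = 45-5 = 40
k=4,p=6: even sum, res = 40+24 = 64

64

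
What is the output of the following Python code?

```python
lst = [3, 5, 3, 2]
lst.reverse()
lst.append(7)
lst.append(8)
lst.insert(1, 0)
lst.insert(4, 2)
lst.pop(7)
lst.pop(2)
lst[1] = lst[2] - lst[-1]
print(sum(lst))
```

reverse → [2, 3, 5, 3]
append 7 → [2, 3, 5, 3, 7]
append 8 → [2, 3, 5, 3, 7, 8]
insert 0 at 1 → [2, 0, 3, 5, 3, 7, 8]
insert 2 at 4 → [2, 0, 3, 5, 2, 3, 7, 8]
pop(7) removes 8 → [2, 0, 3, 5, 2, 3, 7]
pop(2) removes 3 → [2, 0, 5, 2, 3, 7]
lst[1] = lst[2]-lst[-1] = 5-7 = -2 → [2, -2, 5, 2, 3, 7]
sum = 17

17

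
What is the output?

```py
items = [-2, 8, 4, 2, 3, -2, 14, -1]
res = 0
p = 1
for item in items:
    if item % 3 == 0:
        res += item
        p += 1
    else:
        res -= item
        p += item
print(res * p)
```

item=-2: not %3==0, res = 0-(-2) = 2; p=-1
item=8: not %3==0, res = 2-8 = -6; p=7
item=4: not %3==0, res = (-6)-4 = -10; p=11
item=2: not %3==0, res = (-10)-2 = -12; p=13
item=3: %3==0, res = (-12)+3 = -9; p=14
item=-2: not %3==0, res = (-9)-(-2) = -7; p=12
item=14: not %3==0, res = (-7)-14 = -21; p=26
item=-1: not %3==0, res = (-21)-(-1) = -20; p=25
res*p = (-20)*25 = -500

-500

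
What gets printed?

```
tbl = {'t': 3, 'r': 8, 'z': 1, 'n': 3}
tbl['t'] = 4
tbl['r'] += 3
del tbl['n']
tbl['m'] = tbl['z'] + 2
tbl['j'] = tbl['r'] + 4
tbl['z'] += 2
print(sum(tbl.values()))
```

tbl['t'] = 4 → {'t': 4, 'r': 8, 'z': 1, 'n': 3}
tbl['r'] = 8+3 = 11 → {'t': 4, 'r': 11, 'z': 1, 'n': 3}
del 'n' → {'t': 4, 'r': 11, 'z': 1}
tbl['m'] = tbl['z']+2 = 3 → {'t': 4, 'r': 11, 'z': 1, 'm': 3}
tbl['j'] = tbl['r']+4 = 15 → {'t': 4, 'r': 11, 'z': 1, 'm': 3, 'j': 15}
tbl['z'] = 1+2 = 3 → {'t': 4, 'r': 11, 'z': 3, 'm': 3, 'j': 15}
sum of values = 36

36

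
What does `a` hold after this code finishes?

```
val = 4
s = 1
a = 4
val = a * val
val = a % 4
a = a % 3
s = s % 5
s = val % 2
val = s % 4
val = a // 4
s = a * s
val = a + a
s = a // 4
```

1

val = 4*4 = 16
val = 4%4 = 0
a = 4%3 = 1
s = 1%5 = 1
s = 0%2 = 0
val = 0%4 = 0
val = 1//4 = 0
s = 1*0 = 0
val = 1+1 = 2
s = 1//4 = 0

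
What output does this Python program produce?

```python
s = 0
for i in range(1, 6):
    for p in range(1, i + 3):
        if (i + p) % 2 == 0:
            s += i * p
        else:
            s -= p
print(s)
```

138

i=1,p=1: even sum, s = 0+1 = 1
i=1,p=2: odd sum, s = 1-2 = -1
i=1,p=3: even sum, s = (-1)+3 = 2
i=2,p=1: odd sum, s = 2-1 = 1
i=2,p=2: even sum, s = 1+4 = 5
i=2,p=3: odd sum, s = 5-3 = 2
i=2,p=4: even sum, s = 2+8 = 10
i=3,p=1: even sum, s = 10+3 = 13
i=3,p=2: odd sum, s = 13-2 = 11
i=3,p=3: even sum, s = 11+9 = 20
i=3,p=4: odd sum, s = 20-4 = 16
i=3,p=5: even sum, s = 16+15 = 31
i=4,p=1: odd sum, s = 31-1 = 30
i=4,p=2: even sum, s = 30+8 = 38
i=4,p=3: odd sum, s = 38-3 = 35
i=4,p=4: even sum, s = 35+16 = 51
i=4,p=5: odd sum, s = 51-5 = 46
i=4,p=6: even sum, s = 46+24 = 70
i=5,p=1: even sum, s = 70+5 = 75
i=5,p=2: odd sum, s = 75-2 = 73
i=5,p=3: even sum, s = 73+15 = 88
i=5,p=4: odd sum, s = 88-4 = 84
i=5,p=5: even sum, s = 84+25 = 109
i=5,p=6: odd sum, s = 109-6 = 103
i=5,p=7: even sum, s = 103+35 = 138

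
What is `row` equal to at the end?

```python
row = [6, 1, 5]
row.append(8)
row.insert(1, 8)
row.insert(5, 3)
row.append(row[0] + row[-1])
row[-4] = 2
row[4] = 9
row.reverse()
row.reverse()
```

[6, 8, 1, 2, 9, 3, 9]

append 8 → [6, 1, 5, 8]
insert 8 at 1 → [6, 8, 1, 5, 8]
insert 3 at 5 → [6, 8, 1, 5, 8, 3]
append row[0]+row[-1] = 6+3 = 9 → [6, 8, 1, 5, 8, 3, 9]
row[-4] = 2 → [6, 8, 1, 2, 8, 3, 9]
row[4] = 9 → [6, 8, 1, 2, 9, 3, 9]
reverse → [9, 3, 9, 2, 1, 8, 6]
reverse → [6, 8, 1, 2, 9, 3, 9]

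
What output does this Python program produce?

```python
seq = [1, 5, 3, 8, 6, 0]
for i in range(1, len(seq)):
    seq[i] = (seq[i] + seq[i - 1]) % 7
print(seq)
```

i=1: seq[1] = (5+1)%7 = 6 → [1, 6, 3, 8, 6, 0]
i=2: seq[2] = (3+6)%7 = 2 → [1, 6, 2, 8, 6, 0]
i=3: seq[3] = (8+2)%7 = 3 → [1, 6, 2, 3, 6, 0]
i=4: seq[4] = (6+3)%7 = 2 → [1, 6, 2, 3, 2, 0]
i=5: seq[5] = (0+2)%7 = 2 → [1, 6, 2, 3, 2, 2]

[1, 6, 2, 3, 2, 2]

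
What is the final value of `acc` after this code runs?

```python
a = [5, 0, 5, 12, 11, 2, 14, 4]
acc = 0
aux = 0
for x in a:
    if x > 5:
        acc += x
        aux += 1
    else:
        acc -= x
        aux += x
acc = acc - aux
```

x=5: not >5, acc = 0-5 = -5; aux=5
x=0: not >5, acc = (-5)-0 = -5; aux=5
x=5: not >5, acc = (-5)-5 = -10; aux=10
x=12: >5, acc = (-10)+12 = 2; aux=11
x=11: >5, acc = 2+11 = 13; aux=12
x=2: not >5, acc = 13-2 = 11; aux=14
x=14: >5, acc = 11+14 = 25; aux=15
x=4: not >5, acc = 25-4 = 21; aux=19
acc-aux = 21-19 = 2

2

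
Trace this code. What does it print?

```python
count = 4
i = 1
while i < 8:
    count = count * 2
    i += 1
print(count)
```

512

i=1: count = 4*2 = 8
i=2: count = 8*2 = 16
i=3: count = 16*2 = 32
i=4: count = 32*2 = 64
i=5: count = 64*2 = 128
i=6: count = 128*2 = 256
i=7: count = 256*2 = 512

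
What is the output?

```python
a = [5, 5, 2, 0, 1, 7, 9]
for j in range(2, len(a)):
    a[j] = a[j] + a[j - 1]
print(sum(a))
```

71

j=2: a[2] = 2+5 = 7 → [5, 5, 7, 0, 1, 7, 9]
j=3: a[3] = 0+7 = 7 → [5, 5, 7, 7, 1, 7, 9]
j=4: a[4] = 1+7 = 8 → [5, 5, 7, 7, 8, 7, 9]
j=5: a[5] = 7+8 = 15 → [5, 5, 7, 7, 8, 15, 9]
j=6: a[6] = 9+15 = 24 → [5, 5, 7, 7, 8, 15, 24]
sum = 71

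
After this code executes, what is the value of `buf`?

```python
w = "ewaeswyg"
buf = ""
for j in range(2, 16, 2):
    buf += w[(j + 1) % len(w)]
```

'ewgwewg'

j=2: add w[3]='e' → 'e'
j=4: add w[5]='w' → 'ew'
j=6: add w[7]='g' → 'ewg'
j=8: add w[1]='w' → 'ewgw'
j=10: add w[3]='e' → 'ewgwe'
j=12: add w[5]='w' → 'ewgwew'
j=14: add w[7]='g' → 'ewgwewg'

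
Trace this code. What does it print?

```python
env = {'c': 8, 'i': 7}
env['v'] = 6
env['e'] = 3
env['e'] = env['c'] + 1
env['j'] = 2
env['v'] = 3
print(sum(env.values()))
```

env['v'] = 6 → {'c': 8, 'i': 7, 'v': 6}
env['e'] = 3 → {'c': 8, 'i': 7, 'v': 6, 'e': 3}
env['e'] = env['c']+1 = 9 → {'c': 8, 'i': 7, 'v': 6, 'e': 9}
env['j'] = 2 → {'c': 8, 'i': 7, 'v': 6, 'e': 9, 'j': 2}
env['v'] = 3 → {'c': 8, 'i': 7, 'v': 3, 'e': 9, 'j': 2}
sum of values = 29

29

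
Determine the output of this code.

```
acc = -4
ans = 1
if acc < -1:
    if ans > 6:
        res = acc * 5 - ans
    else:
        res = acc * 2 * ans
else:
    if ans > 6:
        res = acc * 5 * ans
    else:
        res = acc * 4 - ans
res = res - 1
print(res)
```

acc=-4, ans=1
acc < -1 is True; ans > 6 is False
→ res = acc * 2 * ans = -8
res = (-8)-1 = -9

-9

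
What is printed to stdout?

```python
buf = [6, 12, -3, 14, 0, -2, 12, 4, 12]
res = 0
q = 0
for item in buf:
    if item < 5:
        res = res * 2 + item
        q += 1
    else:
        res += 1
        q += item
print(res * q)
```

item=6: not <5, res = 0+1 = 1; q=6
item=12: not <5, res = 1+1 = 2; q=18
item=-3: <5, res = 2*2+(-3) = 1; q=19
item=14: not <5, res = 1+1 = 2; q=33
item=0: <5, res = 2*2+0 = 4; q=34
item=-2: <5, res = 4*2+(-2) = 6; q=35
item=12: not <5, res = 6+1 = 7; q=47
item=4: <5, res = 7*2+4 = 18; q=48
item=12: not <5, res = 18+1 = 19; q=60
res*q = 19*60 = 1140

1140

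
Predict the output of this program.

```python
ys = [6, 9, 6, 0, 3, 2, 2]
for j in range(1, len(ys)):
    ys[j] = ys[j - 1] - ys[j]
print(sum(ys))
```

-57

j=1: ys[1] = 6-9 = -3 → [6, -3, 6, 0, 3, 2, 2]
j=2: ys[2] = (-3)-6 = -9 → [6, -3, -9, 0, 3, 2, 2]
j=3: ys[3] = (-9)-0 = -9 → [6, -3, -9, -9, 3, 2, 2]
j=4: ys[4] = (-9)-3 = -12 → [6, -3, -9, -9, -12, 2, 2]
j=5: ys[5] = (-12)-2 = -14 → [6, -3, -9, -9, -12, -14, 2]
j=6: ys[6] = (-14)-2 = -16 → [6, -3, -9, -9, -12, -14, -16]
sum = -57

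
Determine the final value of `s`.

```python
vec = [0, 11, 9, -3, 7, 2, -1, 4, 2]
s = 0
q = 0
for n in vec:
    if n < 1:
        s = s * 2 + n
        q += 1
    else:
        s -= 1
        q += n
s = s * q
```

-798

n=0: <1, s = 0*2+0 = 0; q=1
n=11: not <1, s = 0-1 = -1; q=12
n=9: not <1, s = (-1)-1 = -2; q=21
n=-3: <1, s = (-2)*2+(-3) = -7; q=22
n=7: not <1, s = (-7)-1 = -8; q=29
n=2: not <1, s = (-8)-1 = -9; q=31
n=-1: <1, s = (-9)*2+(-1) = -19; q=32
n=4: not <1, s = (-19)-1 = -20; q=36
n=2: not <1, s = (-20)-1 = -21; q=38
s*q = (-21)*38 = -798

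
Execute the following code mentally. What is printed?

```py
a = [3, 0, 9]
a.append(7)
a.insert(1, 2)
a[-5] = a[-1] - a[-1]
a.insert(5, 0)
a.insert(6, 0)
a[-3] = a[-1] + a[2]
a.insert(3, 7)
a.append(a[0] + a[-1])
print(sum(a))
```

18

append 7 → [3, 0, 9, 7]
insert 2 at 1 → [3, 2, 0, 9, 7]
a[-5] = a[-1]-a[-1] = 7-7 = 0 → [0, 2, 0, 9, 7]
insert 0 at 5 → [0, 2, 0, 9, 7, 0]
insert 0 at 6 → [0, 2, 0, 9, 7, 0, 0]
a[-3] = a[-1]+a[2] = 0+0 = 0 → [0, 2, 0, 9, 0, 0, 0]
insert 7 at 3 → [0, 2, 0, 7, 9, 0, 0, 0]
append a[0]+a[-1] = 0+0 = 0 → [0, 2, 0, 7, 9, 0, 0, 0, 0]
sum = 18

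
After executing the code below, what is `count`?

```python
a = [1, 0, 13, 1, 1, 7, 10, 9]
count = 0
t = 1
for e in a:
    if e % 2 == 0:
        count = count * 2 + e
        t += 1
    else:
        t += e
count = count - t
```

e=1: not even; t=2
e=0: even, count = 0*2+0 = 0; t=3
e=13: not even; t=16
e=1: not even; t=17
e=1: not even; t=18
e=7: not even; t=25
e=10: even, count = 0*2+10 = 10; t=26
e=9: not even; t=35
count-t = 10-35 = -25

-25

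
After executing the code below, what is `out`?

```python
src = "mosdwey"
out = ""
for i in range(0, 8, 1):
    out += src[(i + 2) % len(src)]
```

'sdweymos'

i=0: add src[2]='s' → 's'
i=1: add src[3]='d' → 'sd'
i=2: add src[4]='w' → 'sdw'
i=3: add src[5]='e' → 'sdwe'
i=4: add src[6]='y' → 'sdwey'
i=5: add src[0]='m' → 'sdweym'
i=6: add src[1]='o' → 'sdweymo'
i=7: add src[2]='s' → 'sdweymos'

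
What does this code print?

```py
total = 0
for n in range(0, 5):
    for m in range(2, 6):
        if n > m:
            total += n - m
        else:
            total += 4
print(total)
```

72

n=0,m=2: not 0>2, total = 0+4 = 4
n=0,m=3: not 0>3, total = 4+4 = 8
n=0,m=4: not 0>4, total = 8+4 = 12
n=0,m=5: not 0>5, total = 12+4 = 16
n=1,m=2: not 1>2, total = 16+4 = 20
n=1,m=3: not 1>3, total = 20+4 = 24
n=1,m=4: not 1>4, total = 24+4 = 28
n=1,m=5: not 1>5, total = 28+4 = 32
n=2,m=2: not 2>2, total = 32+4 = 36
n=2,m=3: not 2>3, total = 36+4 = 40
n=2,m=4: not 2>4, total = 40+4 = 44
n=2,m=5: not 2>5, total = 44+4 = 48
n=3,m=2: 3>2, total = 48+1 = 49
n=3,m=3: not 3>3, total = 49+4 = 53
n=3,m=4: not 3>4, total = 53+4 = 57
n=3,m=5: not 3>5, total = 57+4 = 61
n=4,m=2: 4>2, total = 61+2 = 63
n=4,m=3: 4>3, total = 63+1 = 64
n=4,m=4: not 4>4, total = 64+4 = 68
n=4,m=5: not 4>5, total = 68+4 = 72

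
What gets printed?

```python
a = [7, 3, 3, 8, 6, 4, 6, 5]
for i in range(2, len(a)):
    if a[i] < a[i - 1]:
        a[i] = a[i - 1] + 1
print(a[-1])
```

12

i=2: 3>=3, unchanged → [7, 3, 3, 8, 6, 4, 6, 5]
i=3: 8>=3, unchanged → [7, 3, 3, 8, 6, 4, 6, 5]
i=4: 6<8, a[4] = 8+1 = 9 → [7, 3, 3, 8, 9, 4, 6, 5]
i=5: 4<9, a[5] = 9+1 = 10 → [7, 3, 3, 8, 9, 10, 6, 5]
i=6: 6<10, a[6] = 10+1 = 11 → [7, 3, 3, 8, 9, 10, 11, 5]
i=7: 5<11, a[7] = 11+1 = 12 → [7, 3, 3, 8, 9, 10, 11, 12]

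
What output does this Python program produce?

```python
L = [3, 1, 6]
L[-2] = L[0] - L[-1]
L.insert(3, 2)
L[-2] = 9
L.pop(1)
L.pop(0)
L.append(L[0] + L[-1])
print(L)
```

[9, 2, 11]

L[-2] = L[0]-L[-1] = 3-6 = -3 → [3, -3, 6]
insert 2 at 3 → [3, -3, 6, 2]
L[-2] = 9 → [3, -3, 9, 2]
pop(1) removes -3 → [3, 9, 2]
pop(0) removes 3 → [9, 2]
append L[0]+L[-1] = 9+2 = 11 → [9, 2, 11]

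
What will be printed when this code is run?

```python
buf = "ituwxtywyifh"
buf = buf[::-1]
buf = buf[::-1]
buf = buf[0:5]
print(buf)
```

ituwx

reverse → 'hfiywytxwuti'
reverse → 'ituwxtywyifh'
slice [0:5] → 'ituwx'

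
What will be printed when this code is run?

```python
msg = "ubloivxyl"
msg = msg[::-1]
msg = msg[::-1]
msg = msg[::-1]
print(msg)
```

reverse → 'lyxviolbu'
reverse → 'ubloivxyl'
reverse → 'lyxviolbu'

lyxviolbu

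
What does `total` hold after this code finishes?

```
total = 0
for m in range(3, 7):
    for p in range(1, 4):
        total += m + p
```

m=3,p=1: total = 0+4 = 4
m=3,p=2: total = 4+5 = 9
m=3,p=3: total = 9+6 = 15
m=4,p=1: total = 15+5 = 20
m=4,p=2: total = 20+6 = 26
m=4,p=3: total = 26+7 = 33
m=5,p=1: total = 33+6 = 39
m=5,p=2: total = 39+7 = 46
m=5,p=3: total = 46+8 = 54
m=6,p=1: total = 54+7 = 61
m=6,p=2: total = 61+8 = 69
m=6,p=3: total = 69+9 = 78

78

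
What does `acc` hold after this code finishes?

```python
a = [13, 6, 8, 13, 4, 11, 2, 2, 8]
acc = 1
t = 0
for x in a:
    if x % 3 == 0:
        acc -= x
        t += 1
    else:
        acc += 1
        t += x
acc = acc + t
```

65

x=13: not %3==0, acc = 1+1 = 2; t=13
x=6: %3==0, acc = 2-6 = -4; t=14
x=8: not %3==0, acc = (-4)+1 = -3; t=22
x=13: not %3==0, acc = (-3)+1 = -2; t=35
x=4: not %3==0, acc = (-2)+1 = -1; t=39
x=11: not %3==0, acc = (-1)+1 = 0; t=50
x=2: not %3==0, acc = 0+1 = 1; t=52
x=2: not %3==0, acc = 1+1 = 2; t=54
x=8: not %3==0, acc = 2+1 = 3; t=62
acc+t = 3+62 = 65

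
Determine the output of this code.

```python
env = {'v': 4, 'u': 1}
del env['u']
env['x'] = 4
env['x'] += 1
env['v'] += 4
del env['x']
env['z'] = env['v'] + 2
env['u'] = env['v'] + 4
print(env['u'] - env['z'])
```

2

del 'u' → {'v': 4}
env['x'] = 4 → {'v': 4, 'x': 4}
env['x'] = 4+1 = 5 → {'v': 4, 'x': 5}
env['v'] = 4+4 = 8 → {'v': 8, 'x': 5}
del 'x' → {'v': 8}
env['z'] = env['v']+2 = 10 → {'v': 8, 'z': 10}
env['u'] = env['v']+4 = 12 → {'v': 8, 'z': 10, 'u': 12}
env['u']-env['z'] = 12-10 = 2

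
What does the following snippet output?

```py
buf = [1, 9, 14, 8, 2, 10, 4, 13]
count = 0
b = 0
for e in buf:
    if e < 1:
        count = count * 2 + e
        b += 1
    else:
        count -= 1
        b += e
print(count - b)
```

-69

e=1: not <1, count = 0-1 = -1; b=1
e=9: not <1, count = (-1)-1 = -2; b=10
e=14: not <1, count = (-2)-1 = -3; b=24
e=8: not <1, count = (-3)-1 = -4; b=32
e=2: not <1, count = (-4)-1 = -5; b=34
e=10: not <1, count = (-5)-1 = -6; b=44
e=4: not <1, count = (-6)-1 = -7; b=48
e=13: not <1, count = (-7)-1 = -8; b=61
count-b = (-8)-61 = -69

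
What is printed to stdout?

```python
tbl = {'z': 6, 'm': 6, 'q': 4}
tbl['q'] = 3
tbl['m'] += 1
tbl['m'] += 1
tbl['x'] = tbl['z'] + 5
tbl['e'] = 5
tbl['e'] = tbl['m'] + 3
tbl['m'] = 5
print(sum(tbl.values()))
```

36

tbl['q'] = 3 → {'z': 6, 'm': 6, 'q': 3}
tbl['m'] = 6+1 = 7 → {'z': 6, 'm': 7, 'q': 3}
tbl['m'] = 7+1 = 8 → {'z': 6, 'm': 8, 'q': 3}
tbl['x'] = tbl['z']+5 = 11 → {'z': 6, 'm': 8, 'q': 3, 'x': 11}
tbl['e'] = 5 → {'z': 6, 'm': 8, 'q': 3, 'x': 11, 'e': 5}
tbl['e'] = tbl['m']+3 = 11 → {'z': 6, 'm': 8, 'q': 3, 'x': 11, 'e': 11}
tbl['m'] = 5 → {'z': 6, 'm': 5, 'q': 3, 'x': 11, 'e': 11}
sum of values = 36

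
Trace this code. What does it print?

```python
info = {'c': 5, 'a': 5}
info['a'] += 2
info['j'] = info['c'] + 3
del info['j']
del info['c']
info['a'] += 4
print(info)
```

{'a': 11}

info['a'] = 5+2 = 7 → {'c': 5, 'a': 7}
info['j'] = info['c']+3 = 8 → {'c': 5, 'a': 7, 'j': 8}
del 'j' → {'c': 5, 'a': 7}
del 'c' → {'a': 7}
info['a'] = 7+4 = 11 → {'a': 11}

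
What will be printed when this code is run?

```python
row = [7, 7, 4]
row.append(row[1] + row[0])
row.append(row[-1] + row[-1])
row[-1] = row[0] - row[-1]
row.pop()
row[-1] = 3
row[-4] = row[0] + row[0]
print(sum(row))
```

append row[1]+row[0] = 7+7 = 14 → [7, 7, 4, 14]
append row[-1]+row[-1] = 14+14 = 28 → [7, 7, 4, 14, 28]
row[-1] = row[0]-row[-1] = 7-28 = -21 → [7, 7, 4, 14, -21]
pop() removes -21 → [7, 7, 4, 14]
row[-1] = 3 → [7, 7, 4, 3]
row[-4] = row[0]+row[0] = 7+7 = 14 → [14, 7, 4, 3]
sum = 28

28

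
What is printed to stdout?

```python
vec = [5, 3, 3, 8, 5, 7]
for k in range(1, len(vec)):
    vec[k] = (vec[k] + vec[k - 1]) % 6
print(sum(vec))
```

14

k=1: vec[1] = (3+5)%6 = 2 → [5, 2, 3, 8, 5, 7]
k=2: vec[2] = (3+2)%6 = 5 → [5, 2, 5, 8, 5, 7]
k=3: vec[3] = (8+5)%6 = 1 → [5, 2, 5, 1, 5, 7]
k=4: vec[4] = (5+1)%6 = 0 → [5, 2, 5, 1, 0, 7]
k=5: vec[5] = (7+0)%6 = 1 → [5, 2, 5, 1, 0, 1]
sum = 14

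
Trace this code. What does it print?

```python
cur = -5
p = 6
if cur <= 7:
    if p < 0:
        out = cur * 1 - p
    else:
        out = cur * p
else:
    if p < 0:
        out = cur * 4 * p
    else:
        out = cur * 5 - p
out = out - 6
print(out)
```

cur=-5, p=6
cur <= 7 is True; p < 0 is False
→ out = cur * p = -30
out = (-30)-6 = -36

-36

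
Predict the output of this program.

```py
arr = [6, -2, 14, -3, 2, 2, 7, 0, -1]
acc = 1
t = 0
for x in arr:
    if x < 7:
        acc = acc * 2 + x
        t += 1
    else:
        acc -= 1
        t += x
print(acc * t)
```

10836

x=6: <7, acc = 1*2+6 = 8; t=1
x=-2: <7, acc = 8*2+(-2) = 14; t=2
x=14: not <7, acc = 14-1 = 13; t=16
x=-3: <7, acc = 13*2+(-3) = 23; t=17
x=2: <7, acc = 23*2+2 = 48; t=18
x=2: <7, acc = 48*2+2 = 98; t=19
x=7: not <7, acc = 98-1 = 97; t=26
x=0: <7, acc = 97*2+0 = 194; t=27
x=-1: <7, acc = 194*2+(-1) = 387; t=28
acc*t = 387*28 = 10836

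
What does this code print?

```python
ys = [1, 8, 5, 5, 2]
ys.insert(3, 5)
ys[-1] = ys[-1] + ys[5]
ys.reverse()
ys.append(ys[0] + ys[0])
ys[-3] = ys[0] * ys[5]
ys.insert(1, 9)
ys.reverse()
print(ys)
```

insert 5 at 3 → [1, 8, 5, 5, 5, 2]
ys[-1] = ys[-1]+ys[5] = 2+2 = 4 → [1, 8, 5, 5, 5, 4]
reverse → [4, 5, 5, 5, 8, 1]
append ys[0]+ys[0] = 4+4 = 8 → [4, 5, 5, 5, 8, 1, 8]
ys[-3] = ys[0]*ys[5] = 4*1 = 4 → [4, 5, 5, 5, 4, 1, 8]
insert 9 at 1 → [4, 9, 5, 5, 5, 4, 1, 8]
reverse → [8, 1, 4, 5, 5, 5, 9, 4]

[8, 1, 4, 5, 5, 5, 9, 4]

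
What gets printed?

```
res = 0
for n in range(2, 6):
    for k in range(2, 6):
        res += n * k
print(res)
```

n=2,k=2: res = 0+4 = 4
n=2,k=3: res = 4+6 = 10
n=2,k=4: res = 10+8 = 18
n=2,k=5: res = 18+10 = 28
n=3,k=2: res = 28+6 = 34
n=3,k=3: res = 34+9 = 43
n=3,k=4: res = 43+12 = 55
n=3,k=5: res = 55+15 = 70
n=4,k=2: res = 70+8 = 78
n=4,k=3: res = 78+12 = 90
n=4,k=4: res = 90+16 = 106
n=4,k=5: res = 106+20 = 126
n=5,k=2: res = 126+10 = 136
n=5,k=3: res = 136+15 = 151
n=5,k=4: res = 151+20 = 171
n=5,k=5: res = 171+25 = 196

196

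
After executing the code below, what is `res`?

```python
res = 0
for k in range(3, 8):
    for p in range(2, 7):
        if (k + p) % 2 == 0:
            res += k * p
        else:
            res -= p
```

188

k=3,p=2: odd sum, res = 0-2 = -2
k=3,p=3: even sum, res = (-2)+9 = 7
k=3,p=4: odd sum, res = 7-4 = 3
k=3,p=5: even sum, res = 3+15 = 18
k=3,p=6: odd sum, res = 18-6 = 12
k=4,p=2: even sum, res = 12+8 = 20
k=4,p=3: odd sum, res = 20-3 = 17
k=4,p=4: even sum, res = 17+16 = 33
k=4,p=5: odd sum, res = 33-5 = 28
k=4,p=6: even sum, res = 28+24 = 52
k=5,p=2: odd sum, res = 52-2 = 50
k=5,p=3: even sum, res = 50+15 = 65
k=5,p=4: odd sum, res = 65-4 = 61
k=5,p=5: even sum, res = 61+25 = 86
k=5,p=6: odd sum, res = 86-6 = 80
k=6,p=2: even sum, res = 80+12 = 92
k=6,p=3: odd sum, res = 92-3 = 89
k=6,p=4: even sum, res = 89+24 = 113
k=6,p=5: odd sum, res = 113-5 = 108
k=6,p=6: even sum, res = 108+36 = 144
k=7,p=2: odd sum, res = 144-2 = 142
k=7,p=3: even sum, res = 142+21 = 163
k=7,p=4: odd sum, res = 163-4 = 159
k=7,p=5: even sum, res = 159+35 = 194
k=7,p=6: odd sum, res = 194-6 = 188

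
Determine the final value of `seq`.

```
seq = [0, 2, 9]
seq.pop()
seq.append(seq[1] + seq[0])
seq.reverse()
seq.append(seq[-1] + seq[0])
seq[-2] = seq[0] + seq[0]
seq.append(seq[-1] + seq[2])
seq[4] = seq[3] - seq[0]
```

pop() removes 9 → [0, 2]
append seq[1]+seq[0] = 2+0 = 2 → [0, 2, 2]
reverse → [2, 2, 0]
append seq[-1]+seq[0] = 0+2 = 2 → [2, 2, 0, 2]
seq[-2] = seq[0]+seq[0] = 2+2 = 4 → [2, 2, 4, 2]
append seq[-1]+seq[2] = 2+4 = 6 → [2, 2, 4, 2, 6]
seq[4] = seq[3]-seq[0] = 2-2 = 0 → [2, 2, 4, 2, 0]

[2, 2, 4, 2, 0]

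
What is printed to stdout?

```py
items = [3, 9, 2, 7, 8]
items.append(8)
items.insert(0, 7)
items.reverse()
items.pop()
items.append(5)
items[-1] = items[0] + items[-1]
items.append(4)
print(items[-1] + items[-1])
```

8

append 8 → [3, 9, 2, 7, 8, 8]
insert 7 at 0 → [7, 3, 9, 2, 7, 8, 8]
reverse → [8, 8, 7, 2, 9, 3, 7]
pop() removes 7 → [8, 8, 7, 2, 9, 3]
append 5 → [8, 8, 7, 2, 9, 3, 5]
items[-1] = items[0]+items[-1] = 8+5 = 13 → [8, 8, 7, 2, 9, 3, 13]
append 4 → [8, 8, 7, 2, 9, 3, 13, 4]
items[-1]+items[-1] = 4+4 = 8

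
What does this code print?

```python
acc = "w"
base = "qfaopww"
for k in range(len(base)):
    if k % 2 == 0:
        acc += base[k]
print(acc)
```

k=0: add 'q' → 'wq'
k=1: skip
k=2: add 'a' → 'wqa'
k=3: skip
k=4: add 'p' → 'wqap'
k=5: skip
k=6: add 'w' → 'wqapw'

wqapw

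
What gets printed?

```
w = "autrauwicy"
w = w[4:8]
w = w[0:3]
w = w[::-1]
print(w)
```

slice [4:8] → 'auwi'
slice [0:3] → 'auw'
reverse → 'wua'

wua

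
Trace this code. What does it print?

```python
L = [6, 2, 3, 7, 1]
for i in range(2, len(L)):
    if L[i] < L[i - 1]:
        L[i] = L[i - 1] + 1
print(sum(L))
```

26

i=2: 3>=2, unchanged → [6, 2, 3, 7, 1]
i=3: 7>=3, unchanged → [6, 2, 3, 7, 1]
i=4: 1<7, L[4] = 7+1 = 8 → [6, 2, 3, 7, 8]
sum = 26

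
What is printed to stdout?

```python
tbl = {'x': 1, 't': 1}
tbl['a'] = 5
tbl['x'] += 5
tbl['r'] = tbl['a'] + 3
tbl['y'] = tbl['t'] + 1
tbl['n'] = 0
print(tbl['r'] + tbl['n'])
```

tbl['a'] = 5 → {'x': 1, 't': 1, 'a': 5}
tbl['x'] = 1+5 = 6 → {'x': 6, 't': 1, 'a': 5}
tbl['r'] = tbl['a']+3 = 8 → {'x': 6, 't': 1, 'a': 5, 'r': 8}
tbl['y'] = tbl['t']+1 = 2 → {'x': 6, 't': 1, 'a': 5, 'r': 8, 'y': 2}
tbl['n'] = 0 → {'x': 6, 't': 1, 'a': 5, 'r': 8, 'y': 2, 'n': 0}
tbl['r']+tbl['n'] = 8+0 = 8

8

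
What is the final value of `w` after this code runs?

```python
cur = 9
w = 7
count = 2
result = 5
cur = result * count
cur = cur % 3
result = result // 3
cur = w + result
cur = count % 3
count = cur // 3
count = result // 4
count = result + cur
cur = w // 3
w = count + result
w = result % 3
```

1

cur = 5*2 = 10
cur = 10%3 = 1
result = 5//3 = 1
cur = 7+1 = 8
cur = 2%3 = 2
count = 2//3 = 0
count = 1//4 = 0
count = 1+2 = 3
cur = 7//3 = 2
w = 3+1 = 4
w = 1%3 = 1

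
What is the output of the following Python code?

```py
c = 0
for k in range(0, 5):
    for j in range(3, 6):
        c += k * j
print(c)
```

120

k=0,j=3: c = 0+0 = 0
k=0,j=4: c = 0+0 = 0
k=0,j=5: c = 0+0 = 0
k=1,j=3: c = 0+3 = 3
k=1,j=4: c = 3+4 = 7
k=1,j=5: c = 7+5 = 12
k=2,j=3: c = 12+6 = 18
k=2,j=4: c = 18+8 = 26
k=2,j=5: c = 26+10 = 36
k=3,j=3: c = 36+9 = 45
k=3,j=4: c = 45+12 = 57
k=3,j=5: c = 57+15 = 72
k=4,j=3: c = 72+12 = 84
k=4,j=4: c = 84+16 = 100
k=4,j=5: c = 100+20 = 120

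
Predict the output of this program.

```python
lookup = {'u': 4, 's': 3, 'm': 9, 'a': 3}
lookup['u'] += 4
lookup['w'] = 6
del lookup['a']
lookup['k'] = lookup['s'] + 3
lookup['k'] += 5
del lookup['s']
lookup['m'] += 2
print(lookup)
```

{'u': 8, 'm': 11, 'w': 6, 'k': 11}

lookup['u'] = 4+4 = 8 → {'u': 8, 's': 3, 'm': 9, 'a': 3}
lookup['w'] = 6 → {'u': 8, 's': 3, 'm': 9, 'a': 3, 'w': 6}
del 'a' → {'u': 8, 's': 3, 'm': 9, 'w': 6}
lookup['k'] = lookup['s']+3 = 6 → {'u': 8, 's': 3, 'm': 9, 'w': 6, 'k': 6}
lookup['k'] = 6+5 = 11 → {'u': 8, 's': 3, 'm': 9, 'w': 6, 'k': 11}
del 's' → {'u': 8, 'm': 9, 'w': 6, 'k': 11}
lookup['m'] = 9+2 = 11 → {'u': 8, 'm': 11, 'w': 6, 'k': 11}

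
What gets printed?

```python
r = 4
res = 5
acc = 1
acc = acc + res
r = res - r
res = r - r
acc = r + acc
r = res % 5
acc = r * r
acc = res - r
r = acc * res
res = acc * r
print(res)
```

acc = 1+5 = 6
r = 5-4 = 1
res = 1-1 = 0
acc = 1+6 = 7
r = 0%5 = 0
acc = 0*0 = 0
acc = 0-0 = 0
r = 0*0 = 0
res = 0*0 = 0

0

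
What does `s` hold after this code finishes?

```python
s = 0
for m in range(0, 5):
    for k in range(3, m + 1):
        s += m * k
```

37

m=3,k=3: s = 0+9 = 9
m=4,k=3: s = 9+12 = 21
m=4,k=4: s = 21+16 = 37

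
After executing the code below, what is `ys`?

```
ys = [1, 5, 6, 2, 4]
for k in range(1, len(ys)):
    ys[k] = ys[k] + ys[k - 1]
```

[1, 6, 12, 14, 18]

k=1: ys[1] = 5+1 = 6 → [1, 6, 6, 2, 4]
k=2: ys[2] = 6+6 = 12 → [1, 6, 12, 2, 4]
k=3: ys[3] = 2+12 = 14 → [1, 6, 12, 14, 4]
k=4: ys[4] = 4+14 = 18 → [1, 6, 12, 14, 18]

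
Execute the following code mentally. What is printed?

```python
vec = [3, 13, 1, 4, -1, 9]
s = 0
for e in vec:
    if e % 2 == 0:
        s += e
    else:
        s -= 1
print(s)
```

e=3: not even, s = 0-1 = -1
e=13: not even, s = (-1)-1 = -2
e=1: not even, s = (-2)-1 = -3
e=4: even, s = (-3)+4 = 1
e=-1: not even, s = 1-1 = 0
e=9: not even, s = 0-1 = -1

-1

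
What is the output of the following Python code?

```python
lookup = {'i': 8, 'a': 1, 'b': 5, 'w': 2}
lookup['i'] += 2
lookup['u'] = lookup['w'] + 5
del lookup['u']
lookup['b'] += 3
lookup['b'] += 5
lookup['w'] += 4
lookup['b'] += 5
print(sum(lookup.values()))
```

35

lookup['i'] = 8+2 = 10 → {'i': 10, 'a': 1, 'b': 5, 'w': 2}
lookup['u'] = lookup['w']+5 = 7 → {'i': 10, 'a': 1, 'b': 5, 'w': 2, 'u': 7}
del 'u' → {'i': 10, 'a': 1, 'b': 5, 'w': 2}
lookup['b'] = 5+3 = 8 → {'i': 10, 'a': 1, 'b': 8, 'w': 2}
lookup['b'] = 8+5 = 13 → {'i': 10, 'a': 1, 'b': 13, 'w': 2}
lookup['w'] = 2+4 = 6 → {'i': 10, 'a': 1, 'b': 13, 'w': 6}
lookup['b'] = 13+5 = 18 → {'i': 10, 'a': 1, 'b': 18, 'w': 6}
sum of values = 35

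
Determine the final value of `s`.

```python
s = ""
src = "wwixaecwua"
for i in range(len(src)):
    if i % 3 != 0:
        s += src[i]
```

i=0: skip
i=1: add 'w' → 'w'
i=2: add 'i' → 'wi'
i=3: skip
i=4: add 'a' → 'wia'
i=5: add 'e' → 'wiae'
i=6: skip
i=7: add 'w' → 'wiaew'
i=8: add 'u' → 'wiaewu'
i=9: skip

'wiaewu'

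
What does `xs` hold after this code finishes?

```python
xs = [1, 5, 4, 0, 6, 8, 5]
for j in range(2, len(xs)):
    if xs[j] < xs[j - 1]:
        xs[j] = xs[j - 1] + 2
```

[1, 5, 7, 9, 11, 13, 15]

j=2: 4<5, xs[2] = 5+2 = 7 → [1, 5, 7, 0, 6, 8, 5]
j=3: 0<7, xs[3] = 7+2 = 9 → [1, 5, 7, 9, 6, 8, 5]
j=4: 6<9, xs[4] = 9+2 = 11 → [1, 5, 7, 9, 11, 8, 5]
j=5: 8<11, xs[5] = 11+2 = 13 → [1, 5, 7, 9, 11, 13, 5]
j=6: 5<13, xs[6] = 13+2 = 15 → [1, 5, 7, 9, 11, 13, 15]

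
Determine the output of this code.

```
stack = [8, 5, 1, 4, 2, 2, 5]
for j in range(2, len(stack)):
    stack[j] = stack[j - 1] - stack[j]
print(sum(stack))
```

j=2: stack[2] = 5-1 = 4 → [8, 5, 4, 4, 2, 2, 5]
j=3: stack[3] = 4-4 = 0 → [8, 5, 4, 0, 2, 2, 5]
j=4: stack[4] = 0-2 = -2 → [8, 5, 4, 0, -2, 2, 5]
j=5: stack[5] = (-2)-2 = -4 → [8, 5, 4, 0, -2, -4, 5]
j=6: stack[6] = (-4)-5 = -9 → [8, 5, 4, 0, -2, -4, -9]
sum = 2

2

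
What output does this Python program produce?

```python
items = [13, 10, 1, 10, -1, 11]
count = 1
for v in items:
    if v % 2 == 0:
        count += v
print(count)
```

21

v=13: not even
v=10: even, count = 1+10 = 11
v=1: not even
v=10: even, count = 11+10 = 21
v=-1: not even
v=11: not even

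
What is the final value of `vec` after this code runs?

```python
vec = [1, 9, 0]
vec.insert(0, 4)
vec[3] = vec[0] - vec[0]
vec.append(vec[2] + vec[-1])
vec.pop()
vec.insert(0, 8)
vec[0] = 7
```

[7, 4, 1, 9, 0]

insert 4 at 0 → [4, 1, 9, 0]
vec[3] = vec[0]-vec[0] = 4-4 = 0 → [4, 1, 9, 0]
append vec[2]+vec[-1] = 9+0 = 9 → [4, 1, 9, 0, 9]
pop() removes 9 → [4, 1, 9, 0]
insert 8 at 0 → [8, 4, 1, 9, 0]
vec[0] = 7 → [7, 4, 1, 9, 0]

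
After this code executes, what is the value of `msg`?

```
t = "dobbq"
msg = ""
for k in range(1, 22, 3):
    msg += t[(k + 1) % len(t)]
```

'bdboqbd'

k=1: add t[2]='b' → 'b'
k=4: add t[0]='d' → 'bd'
k=7: add t[3]='b' → 'bdb'
k=10: add t[1]='o' → 'bdbo'
k=13: add t[4]='q' → 'bdboq'
k=16: add t[2]='b' → 'bdboqb'
k=19: add t[0]='d' → 'bdboqbd'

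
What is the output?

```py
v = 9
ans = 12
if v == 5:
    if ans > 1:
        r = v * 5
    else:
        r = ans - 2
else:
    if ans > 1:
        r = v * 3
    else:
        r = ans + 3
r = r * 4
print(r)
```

v=9, ans=12
v == 5 is False; ans > 1 is True
→ r = v * 3 = 27
r = 27*4 = 108

108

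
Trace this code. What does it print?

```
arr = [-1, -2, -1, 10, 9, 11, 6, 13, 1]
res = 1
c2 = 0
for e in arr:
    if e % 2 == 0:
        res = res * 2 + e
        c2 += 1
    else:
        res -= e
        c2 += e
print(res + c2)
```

19

e=-1: not even, res = 1-(-1) = 2; c2=-1
e=-2: even, res = 2*2+(-2) = 2; c2=0
e=-1: not even, res = 2-(-1) = 3; c2=-1
e=10: even, res = 3*2+10 = 16; c2=0
e=9: not even, res = 16-9 = 7; c2=9
e=11: not even, res = 7-11 = -4; c2=20
e=6: even, res = (-4)*2+6 = -2; c2=21
e=13: not even, res = (-2)-13 = -15; c2=34
e=1: not even, res = (-15)-1 = -16; c2=35
res+c2 = (-16)+35 = 19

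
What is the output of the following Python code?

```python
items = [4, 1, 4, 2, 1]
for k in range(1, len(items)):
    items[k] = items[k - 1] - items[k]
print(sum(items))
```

-1

k=1: items[1] = 4-1 = 3 → [4, 3, 4, 2, 1]
k=2: items[2] = 3-4 = -1 → [4, 3, -1, 2, 1]
k=3: items[3] = (-1)-2 = -3 → [4, 3, -1, -3, 1]
k=4: items[4] = (-3)-1 = -4 → [4, 3, -1, -3, -4]
sum = -1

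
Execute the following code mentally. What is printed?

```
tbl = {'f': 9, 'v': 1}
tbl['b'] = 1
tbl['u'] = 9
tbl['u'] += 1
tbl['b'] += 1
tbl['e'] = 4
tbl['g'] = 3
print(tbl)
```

tbl['b'] = 1 → {'f': 9, 'v': 1, 'b': 1}
tbl['u'] = 9 → {'f': 9, 'v': 1, 'b': 1, 'u': 9}
tbl['u'] = 9+1 = 10 → {'f': 9, 'v': 1, 'b': 1, 'u': 10}
tbl['b'] = 1+1 = 2 → {'f': 9, 'v': 1, 'b': 2, 'u': 10}
tbl['e'] = 4 → {'f': 9, 'v': 1, 'b': 2, 'u': 10, 'e': 4}
tbl['g'] = 3 → {'f': 9, 'v': 1, 'b': 2, 'u': 10, 'e': 4, 'g': 3}

{'f': 9, 'v': 1, 'b': 2, 'u': 10, 'e': 4, 'g': 3}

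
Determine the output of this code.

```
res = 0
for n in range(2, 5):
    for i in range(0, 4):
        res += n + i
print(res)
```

n=2,i=0: res = 0+2 = 2
n=2,i=1: res = 2+3 = 5
n=2,i=2: res = 5+4 = 9
n=2,i=3: res = 9+5 = 14
n=3,i=0: res = 14+3 = 17
n=3,i=1: res = 17+4 = 21
n=3,i=2: res = 21+5 = 26
n=3,i=3: res = 26+6 = 32
n=4,i=0: res = 32+4 = 36
n=4,i=1: res = 36+5 = 41
n=4,i=2: res = 41+6 = 47
n=4,i=3: res = 47+7 = 54

54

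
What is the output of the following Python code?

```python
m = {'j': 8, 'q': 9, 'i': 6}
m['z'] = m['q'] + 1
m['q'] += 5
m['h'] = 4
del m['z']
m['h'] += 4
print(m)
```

m['z'] = m['q']+1 = 10 → {'j': 8, 'q': 9, 'i': 6, 'z': 10}
m['q'] = 9+5 = 14 → {'j': 8, 'q': 14, 'i': 6, 'z': 10}
m['h'] = 4 → {'j': 8, 'q': 14, 'i': 6, 'z': 10, 'h': 4}
del 'z' → {'j': 8, 'q': 14, 'i': 6, 'h': 4}
m['h'] = 4+4 = 8 → {'j': 8, 'q': 14, 'i': 6, 'h': 8}

{'j': 8, 'q': 14, 'i': 6, 'h': 8}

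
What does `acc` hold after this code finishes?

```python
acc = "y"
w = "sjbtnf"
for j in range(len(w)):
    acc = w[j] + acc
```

'fntbjsy'

j=0: prepend 's' → 'sy'
j=1: prepend 'j' → 'jsy'
j=2: prepend 'b' → 'bjsy'
j=3: prepend 't' → 'tbjsy'
j=4: prepend 'n' → 'ntbjsy'
j=5: prepend 'f' → 'fntbjsy'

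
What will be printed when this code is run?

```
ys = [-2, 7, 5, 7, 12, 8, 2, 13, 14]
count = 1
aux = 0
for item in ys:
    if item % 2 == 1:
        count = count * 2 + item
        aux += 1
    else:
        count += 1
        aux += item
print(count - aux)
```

104

item=-2: not odd, count = 1+1 = 2; aux=-2
item=7: odd, count = 2*2+7 = 11; aux=-1
item=5: odd, count = 11*2+5 = 27; aux=0
item=7: odd, count = 27*2+7 = 61; aux=1
item=12: not odd, count = 61+1 = 62; aux=13
item=8: not odd, count = 62+1 = 63; aux=21
item=2: not odd, count = 63+1 = 64; aux=23
item=13: odd, count = 64*2+13 = 141; aux=24
item=14: not odd, count = 141+1 = 142; aux=38
count-aux = 142-38 = 104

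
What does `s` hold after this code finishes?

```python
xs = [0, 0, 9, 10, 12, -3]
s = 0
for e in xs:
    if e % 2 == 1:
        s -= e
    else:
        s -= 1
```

-10

e=0: not odd, s = 0-1 = -1
e=0: not odd, s = (-1)-1 = -2
e=9: odd, s = (-2)-9 = -11
e=10: not odd, s = (-11)-1 = -12
e=12: not odd, s = (-12)-1 = -13
e=-3: odd, s = (-13)-(-3) = -10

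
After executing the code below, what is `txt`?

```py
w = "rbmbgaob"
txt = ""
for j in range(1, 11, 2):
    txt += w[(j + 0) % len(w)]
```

j=1: add w[1]='b' → 'b'
j=3: add w[3]='b' → 'bb'
j=5: add w[5]='a' → 'bba'
j=7: add w[7]='b' → 'bbab'
j=9: add w[1]='b' → 'bbabb'

'bbabb'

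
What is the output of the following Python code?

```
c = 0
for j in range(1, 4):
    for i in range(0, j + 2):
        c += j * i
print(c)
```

45

j=1,i=0: c = 0+0 = 0
j=1,i=1: c = 0+1 = 1
j=1,i=2: c = 1+2 = 3
j=2,i=0: c = 3+0 = 3
j=2,i=1: c = 3+2 = 5
j=2,i=2: c = 5+4 = 9
j=2,i=3: c = 9+6 = 15
j=3,i=0: c = 15+0 = 15
j=3,i=1: c = 15+3 = 18
j=3,i=2: c = 18+6 = 24
j=3,i=3: c = 24+9 = 33
j=3,i=4: c = 33+12 = 45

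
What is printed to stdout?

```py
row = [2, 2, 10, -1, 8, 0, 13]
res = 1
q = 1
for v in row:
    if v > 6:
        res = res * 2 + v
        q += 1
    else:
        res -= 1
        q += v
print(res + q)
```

v=2: not >6, res = 1-1 = 0; q=3
v=2: not >6, res = 0-1 = -1; q=5
v=10: >6, res = (-1)*2+10 = 8; q=6
v=-1: not >6, res = 8-1 = 7; q=5
v=8: >6, res = 7*2+8 = 22; q=6
v=0: not >6, res = 22-1 = 21; q=6
v=13: >6, res = 21*2+13 = 55; q=7
res+q = 55+7 = 62

62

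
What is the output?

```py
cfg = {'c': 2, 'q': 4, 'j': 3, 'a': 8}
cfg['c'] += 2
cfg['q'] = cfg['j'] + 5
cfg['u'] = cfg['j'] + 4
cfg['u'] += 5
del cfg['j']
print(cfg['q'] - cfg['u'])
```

-4

cfg['c'] = 2+2 = 4 → {'c': 4, 'q': 4, 'j': 3, 'a': 8}
cfg['q'] = cfg['j']+5 = 8 → {'c': 4, 'q': 8, 'j': 3, 'a': 8}
cfg['u'] = cfg['j']+4 = 7 → {'c': 4, 'q': 8, 'j': 3, 'a': 8, 'u': 7}
cfg['u'] = 7+5 = 12 → {'c': 4, 'q': 8, 'j': 3, 'a': 8, 'u': 12}
del 'j' → {'c': 4, 'q': 8, 'a': 8, 'u': 12}
cfg['q']-cfg['u'] = 8-12 = -4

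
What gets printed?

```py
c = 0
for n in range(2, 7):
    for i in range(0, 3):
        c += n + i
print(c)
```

75

n=2,i=0: c = 0+2 = 2
n=2,i=1: c = 2+3 = 5
n=2,i=2: c = 5+4 = 9
n=3,i=0: c = 9+3 = 12
n=3,i=1: c = 12+4 = 16
n=3,i=2: c = 16+5 = 21
n=4,i=0: c = 21+4 = 25
n=4,i=1: c = 25+5 = 30
n=4,i=2: c = 30+6 = 36
n=5,i=0: c = 36+5 = 41
n=5,i=1: c = 41+6 = 47
n=5,i=2: c = 47+7 = 54
n=6,i=0: c = 54+6 = 60
n=6,i=1: c = 60+7 = 67
n=6,i=2: c = 67+8 = 75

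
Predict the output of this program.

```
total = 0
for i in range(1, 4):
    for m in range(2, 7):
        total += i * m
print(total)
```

i=1,m=2: total = 0+2 = 2
i=1,m=3: total = 2+3 = 5
i=1,m=4: total = 5+4 = 9
i=1,m=5: total = 9+5 = 14
i=1,m=6: total = 14+6 = 20
i=2,m=2: total = 20+4 = 24
i=2,m=3: total = 24+6 = 30
i=2,m=4: total = 30+8 = 38
i=2,m=5: total = 38+10 = 48
i=2,m=6: total = 48+12 = 60
i=3,m=2: total = 60+6 = 66
i=3,m=3: total = 66+9 = 75
i=3,m=4: total = 75+12 = 87
i=3,m=5: total = 87+15 = 102
i=3,m=6: total = 102+18 = 120

120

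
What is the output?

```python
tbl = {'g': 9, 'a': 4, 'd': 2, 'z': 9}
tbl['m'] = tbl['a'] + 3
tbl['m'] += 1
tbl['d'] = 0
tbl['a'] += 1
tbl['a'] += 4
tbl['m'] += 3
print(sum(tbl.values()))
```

tbl['m'] = tbl['a']+3 = 7 → {'g': 9, 'a': 4, 'd': 2, 'z': 9, 'm': 7}
tbl['m'] = 7+1 = 8 → {'g': 9, 'a': 4, 'd': 2, 'z': 9, 'm': 8}
tbl['d'] = 0 → {'g': 9, 'a': 4, 'd': 0, 'z': 9, 'm': 8}
tbl['a'] = 4+1 = 5 → {'g': 9, 'a': 5, 'd': 0, 'z': 9, 'm': 8}
tbl['a'] = 5+4 = 9 → {'g': 9, 'a': 9, 'd': 0, 'z': 9, 'm': 8}
tbl['m'] = 8+3 = 11 → {'g': 9, 'a': 9, 'd': 0, 'z': 9, 'm': 11}
sum of values = 38

38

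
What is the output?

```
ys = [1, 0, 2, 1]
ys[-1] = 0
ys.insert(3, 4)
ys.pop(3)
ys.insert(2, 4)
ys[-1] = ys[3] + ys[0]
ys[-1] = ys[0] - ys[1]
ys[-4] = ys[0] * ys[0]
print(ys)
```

[1, 1, 4, 2, 1]

ys[-1] = 0 → [1, 0, 2, 0]
insert 4 at 3 → [1, 0, 2, 4, 0]
pop(3) removes 4 → [1, 0, 2, 0]
insert 4 at 2 → [1, 0, 4, 2, 0]
ys[-1] = ys[3]+ys[0] = 2+1 = 3 → [1, 0, 4, 2, 3]
ys[-1] = ys[0]-ys[1] = 1-0 = 1 → [1, 0, 4, 2, 1]
ys[-4] = ys[0]*ys[0] = 1*1 = 1 → [1, 1, 4, 2, 1]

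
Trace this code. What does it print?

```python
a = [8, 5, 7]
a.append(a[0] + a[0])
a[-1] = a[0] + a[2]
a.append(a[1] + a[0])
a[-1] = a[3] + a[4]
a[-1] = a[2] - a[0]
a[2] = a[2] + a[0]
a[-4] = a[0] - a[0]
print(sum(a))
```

append a[0]+a[0] = 8+8 = 16 → [8, 5, 7, 16]
a[-1] = a[0]+a[2] = 8+7 = 15 → [8, 5, 7, 15]
append a[1]+a[0] = 5+8 = 13 → [8, 5, 7, 15, 13]
a[-1] = a[3]+a[4] = 15+13 = 28 → [8, 5, 7, 15, 28]
a[-1] = a[2]-a[0] = 7-8 = -1 → [8, 5, 7, 15, -1]
a[2] = a[2]+a[0] = 7+8 = 15 → [8, 5, 15, 15, -1]
a[-4] = a[0]-a[0] = 8-8 = 0 → [8, 0, 15, 15, -1]
sum = 37

37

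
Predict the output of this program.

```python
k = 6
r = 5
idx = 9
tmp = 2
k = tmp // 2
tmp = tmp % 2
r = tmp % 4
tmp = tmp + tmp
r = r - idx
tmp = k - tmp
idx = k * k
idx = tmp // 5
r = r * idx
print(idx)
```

k = 2//2 = 1
tmp = 2%2 = 0
r = 0%4 = 0
tmp = 0+0 = 0
r = 0-9 = -9
tmp = 1-0 = 1
idx = 1*1 = 1
idx = 1//5 = 0
r = (-9)*0 = 0

0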